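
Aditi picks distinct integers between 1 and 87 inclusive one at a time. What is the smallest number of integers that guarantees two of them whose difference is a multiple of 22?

23

Integers whose pairwise differences are multiples of 22 are exactly those sharing a remainder mod 22. Pigeonhole: the 22 residue classes mod 22 are the pigeonholes.
With 22 integers one could put 1 in each residue class and have no class reach 2.
The 23rd integer pushes some class to 2, so 22·1 + 1 = 23.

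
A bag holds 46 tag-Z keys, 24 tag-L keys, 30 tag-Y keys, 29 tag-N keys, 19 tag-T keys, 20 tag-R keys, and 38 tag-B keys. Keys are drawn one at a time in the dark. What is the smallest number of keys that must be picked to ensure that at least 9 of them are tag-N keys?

In the worst case for collecting tag-N keys, every non-tag-N key comes out first.
There are 46 + 24 + 30 + 19 + 20 + 38 = 177 non-tag-N keys altogether.
After those, each further key must be tag-N, so 177 + 9 = 186 draws guarantee 9 tag-N keys.

186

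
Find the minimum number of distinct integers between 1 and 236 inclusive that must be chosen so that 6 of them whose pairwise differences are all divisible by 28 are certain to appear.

Integers whose pairwise differences are multiples of 28 are exactly those sharing a remainder mod 28. By pigeonhole, the 28 residue classes mod 28 are the pigeonholes.
With 140 integers one could put 5 in each residue class and have no class reach 6.
The 141st integer pushes some class to 6, so 28·5 + 1 = 141.

141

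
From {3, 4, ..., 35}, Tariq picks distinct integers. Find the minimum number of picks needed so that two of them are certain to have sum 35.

19

Two chosen integers sum to 35 exactly when both halves of some pair {x, 35−x} with 3 ≤ x ≤ 35−x ≤ 32 are chosen — 15 such pairs.
The remaining 3 elements (those with no distinct partner in range) can never complete a 35-sum, so the worst case takes all of them and one from each pair: 3 + 15 = 18.
By pigeonhole, the 19th integer has to be the second member of some pair, so 18 + 1 = 19.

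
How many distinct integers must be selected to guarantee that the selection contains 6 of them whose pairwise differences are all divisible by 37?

186

Integers whose pairwise differences are multiples of 37 are exactly those sharing a remainder mod 37. The 37 residue classes mod 37 are the pigeonholes.
With 185 integers one could put 5 in each residue class and have no class reach 6.
The 186th integer pushes some class to 6, so 37·5 + 1 = 186.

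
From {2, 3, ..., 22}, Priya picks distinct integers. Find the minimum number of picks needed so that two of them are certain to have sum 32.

16

Group the elements by complementary pair {x, 32−x}: {10,22}, {11,21}, {12,20}, …, giving 6 two-element pairs; the single value 16 (it cannot pair with itself since the integers are distinct); and 8 integers whose partner 32−x falls outside [2,22].
Treating each of those 15 groups as a pigeonhole, one can pick one integer per group — 15 integers — with no two summing to 32.
The 16th integer lands in an occupied pair, forcing a sum of 32.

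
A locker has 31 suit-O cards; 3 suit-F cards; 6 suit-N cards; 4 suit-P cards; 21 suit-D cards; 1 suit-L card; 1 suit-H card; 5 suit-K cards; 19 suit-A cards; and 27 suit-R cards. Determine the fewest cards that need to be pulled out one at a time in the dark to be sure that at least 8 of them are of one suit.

49

The 10 suits are the holes; the cards drawn are the pigeons.
To avoid 8 of any one suit, the worst case takes at most 7 of each suit, or every card of a suit that has fewer than 7.
That gives 7 + 3 + 6 + 4 + 7 + 1 + 1 + 5 + 7 + 7 = 48 cards with no suit reaching 8.
The next card forces some suit to 8, so 48 + 1 = 49.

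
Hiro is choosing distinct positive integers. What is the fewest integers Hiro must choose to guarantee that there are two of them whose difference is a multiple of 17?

18

Integers whose pairwise differences are multiples of 17 are exactly those sharing a remainder mod 17. The 17 residue classes mod 17 are the pigeonholes.
With 17 integers one could put 1 in each residue class and have no class reach 2.
The 18th integer pushes some class to 2, so 17·1 + 1 = 18.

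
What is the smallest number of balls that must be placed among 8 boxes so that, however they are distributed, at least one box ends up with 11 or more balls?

81

With 80 balls one could put exactly 10 in each of the 8 boxes, and no box would reach 11.
One more ball must land in a box that already has 10, giving it 11.
So 8 × 10 + 1 = 81 balls are required.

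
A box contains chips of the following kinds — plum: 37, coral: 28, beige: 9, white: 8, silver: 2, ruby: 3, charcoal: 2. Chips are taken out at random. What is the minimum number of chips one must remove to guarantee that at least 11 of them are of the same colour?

By the pigeonhole principle, the 7 colours are the holes; the chips drawn are the pigeons.
To avoid 11 of any one colour, the worst case takes at most 10 of each colour, or every chip of a colour that has fewer than 10.
That gives 10 + 10 + 9 + 8 + 2 + 3 + 2 = 44 chips with no colour reaching 11.
The next chip forces some colour to 11, so 44 + 1 = 45.

45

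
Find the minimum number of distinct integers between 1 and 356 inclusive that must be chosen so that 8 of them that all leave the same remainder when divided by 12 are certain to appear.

85

By the pigeonhole principle, the 12 residue classes mod 12 are the pigeonholes.
With 84 integers one could put 7 in each residue class and have no class reach 8.
The 85th integer pushes some class to 8, so 12·7 + 1 = 85.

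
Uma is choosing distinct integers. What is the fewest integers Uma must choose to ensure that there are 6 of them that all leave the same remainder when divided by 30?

By pigeonhole, the 30 residue classes mod 30 are the pigeonholes.
With 150 integers one could put 5 in each residue class and have no class reach 6.
The 151st integer pushes some class to 6, so 30·5 + 1 = 151.

151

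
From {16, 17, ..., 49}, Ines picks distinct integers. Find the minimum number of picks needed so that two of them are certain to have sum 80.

26

Group the elements by complementary pair {x, 80−x}: {31,49}, {32,48}, {33,47}, …, giving 9 two-element pairs, the single value 40 (it cannot pair with itself since the integers are distinct), and 15 integers whose partner 80−x falls outside [16,49].
Treating each of those 25 groups as a pigeonhole, one can pick one integer per group — 25 integers — with no two summing to 80.
The 26th integer lands in an occupied pair, forcing a sum of 80.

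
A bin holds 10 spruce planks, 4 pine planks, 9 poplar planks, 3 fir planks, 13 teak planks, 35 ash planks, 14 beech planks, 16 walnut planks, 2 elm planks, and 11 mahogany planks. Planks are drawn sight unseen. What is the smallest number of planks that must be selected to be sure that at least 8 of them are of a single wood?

By pigeonhole, put each drawn plank into a box by wood. The largest draw with every box below 8 takes min(count, 7) from each wood; woods with fewer than 7 contribute all they have.
Σ min(cᵢ, 7) = 7 + 4 + 7 + 3 + 7 + 7 + 7 + 7 + 2 + 7 = 58.
Draw number 58 + 1 = 59 must push one box to 8.

59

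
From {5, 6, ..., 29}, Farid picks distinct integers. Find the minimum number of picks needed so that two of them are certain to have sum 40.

Group the elements by complementary pair {x, 40−x}: {11,29}, {12,28}, {13,27}, …, giving 9 two-element pairs, the single value 20 (it cannot pair with itself since the integers are distinct), and 6 integers whose partner 40−x falls outside [5,29].
Pigeonhole: treating each of those 16 groups as a pigeonhole, one can pick one integer per group — 16 integers — with no two summing to 40.
The 17th integer lands in an occupied pair, forcing a sum of 40.

17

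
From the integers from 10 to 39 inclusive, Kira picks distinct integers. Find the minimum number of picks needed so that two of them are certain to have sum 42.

20

Group the elements by complementary pair {x, 42−x}: {10,32}, {11,31}, {12,30}, …, giving 11 two-element pairs, the single value 21 (it cannot pair with itself since the integers are distinct), and 7 integers whose partner 42−x falls outside [10,39].
By pigeonhole, treating each of those 19 groups as a pigeonhole, one can pick one integer per group — 19 integers — with no two summing to 42.
The 20th integer lands in an occupied pair, forcing a sum of 42.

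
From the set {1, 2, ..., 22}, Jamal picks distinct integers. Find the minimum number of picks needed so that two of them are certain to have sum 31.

16

A set avoiding the sum 31 can contain at most one of each pair {x, 31−x}, plus the 8 elements whose complement lies outside the range.
The integers 1, …, 15 (15 of them) are such a set: any two sum to at least 1+2 = 3 and at most 14+15 = 29 < 31.
Pigeonhole: any 16th integer completes one of the 7 pairs, so 16 choices force a sum of 31.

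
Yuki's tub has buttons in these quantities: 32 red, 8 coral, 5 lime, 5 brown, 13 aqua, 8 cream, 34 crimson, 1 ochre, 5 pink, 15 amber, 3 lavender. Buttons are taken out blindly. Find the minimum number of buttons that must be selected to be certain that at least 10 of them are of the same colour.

The 11 colours are the holes; the buttons drawn are the pigeons.
To avoid 10 of any one colour, the worst case takes at most 9 of each colour, or every button of a colour that has fewer than 9.
That gives 9 + 8 + 5 + 5 + 9 + 8 + 9 + 1 + 5 + 9 + 3 = 71 buttons with no colour reaching 10.
The next button forces some colour to 10, so 71 + 1 = 72.

72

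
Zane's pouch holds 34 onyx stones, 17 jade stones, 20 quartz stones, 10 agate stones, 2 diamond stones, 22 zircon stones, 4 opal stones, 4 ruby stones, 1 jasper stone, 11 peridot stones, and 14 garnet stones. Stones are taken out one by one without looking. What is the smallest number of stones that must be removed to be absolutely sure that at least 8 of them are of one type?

By pigeonhole, put each drawn stone into a box by type. The largest draw with every box below 8 takes min(count, 7) from each type; types with fewer than 7 contribute all they have.
Σ min(cᵢ, 7) = 7 + 7 + 7 + 7 + 2 + 7 + 4 + 4 + 1 + 7 + 7 = 60.
Draw number 60 + 1 = 61 must push one box to 8.

61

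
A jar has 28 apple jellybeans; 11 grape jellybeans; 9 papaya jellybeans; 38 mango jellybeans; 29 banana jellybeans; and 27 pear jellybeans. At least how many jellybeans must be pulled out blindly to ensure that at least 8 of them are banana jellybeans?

In the worst case for collecting banana jellybeans, every non-banana jellybean comes out first.
There are 28 + 11 + 9 + 38 + 27 = 113 non-banana jellybeans altogether.
After those, each further jellybean must be banana, so 113 + 8 = 121 draws guarantee 8 banana jellybeans.

121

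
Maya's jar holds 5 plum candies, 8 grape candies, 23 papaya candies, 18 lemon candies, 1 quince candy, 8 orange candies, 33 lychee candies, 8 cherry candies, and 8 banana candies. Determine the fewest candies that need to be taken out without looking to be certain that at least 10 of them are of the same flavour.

66

An adversary could hand out at most 9 candies per flavour (6 flavours run out sooner): 5 + 8 + 9 + 9 + 1 + 8 + 9 + 8 + 8 = 65 candies and still no flavour has 10.
By the pigeonhole principle, one more candy lands in a flavour already at 9, so 66 draws are enough and 65 are not.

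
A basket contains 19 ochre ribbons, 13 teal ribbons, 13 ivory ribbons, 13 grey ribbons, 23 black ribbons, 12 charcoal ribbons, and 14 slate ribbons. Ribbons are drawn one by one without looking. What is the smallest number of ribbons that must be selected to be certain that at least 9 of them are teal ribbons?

103

In the worst case for collecting teal ribbons, every non-teal ribbon comes out first.
There are 19 + 13 + 13 + 23 + 12 + 14 = 94 non-teal ribbons altogether.
After those, each further ribbon must be teal, so 94 + 9 = 103 draws guarantee 9 teal ribbons.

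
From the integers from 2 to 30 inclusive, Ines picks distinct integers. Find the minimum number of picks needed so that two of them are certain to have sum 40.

20

Two chosen integers sum to 40 exactly when both halves of some pair {x, 40−x} with 10 ≤ x ≤ 40−x ≤ 30 are chosen — 10 such pairs.
The remaining 9 elements (those with no distinct partner in range) can never complete a 40-sum, so the worst case takes all of them and one from each pair: 9 + 10 = 19.
The 20th integer has to be the second member of some pair, so 19 + 1 = 20.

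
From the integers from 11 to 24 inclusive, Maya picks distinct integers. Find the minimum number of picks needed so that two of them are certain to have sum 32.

A set avoiding the sum 32 can contain at most one of each pair {x, 32−x}, plus the 4 elements whose complement lies outside the range or equal to its own complement.
The integers 16, …, 24 (9 of them) are such a set: any two sum to at least 16+17 = 33 > 32.
By the pigeonhole principle, any 10th integer completes one of the 5 pairs, so 10 choices force a sum of 32.

10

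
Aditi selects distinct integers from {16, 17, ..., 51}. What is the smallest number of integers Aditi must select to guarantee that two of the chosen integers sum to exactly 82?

Two chosen integers sum to 82 exactly when both halves of some pair {x, 82−x} with 31 ≤ x ≤ 82−x ≤ 51 are chosen — 10 such pairs.
The remaining 16 elements (those with no distinct partner in range) can never complete a 82-sum, so the worst case takes all of them and one from each pair: 16 + 10 = 26.
By the pigeonhole principle, the 27th integer has to be the second member of some pair, so 26 + 1 = 27.

27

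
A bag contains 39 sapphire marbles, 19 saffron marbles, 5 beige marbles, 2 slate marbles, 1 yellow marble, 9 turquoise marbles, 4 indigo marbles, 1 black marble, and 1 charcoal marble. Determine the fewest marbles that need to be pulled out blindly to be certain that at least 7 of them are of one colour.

An adversary could hand out at most 6 marbles per colour (6 colours run out sooner): 6 + 6 + 5 + 2 + 1 + 6 + 4 + 1 + 1 = 32 marbles and still no colour has 7.
One more marble lands in a colour already at 6, so 33 draws are enough and 32 are not.

33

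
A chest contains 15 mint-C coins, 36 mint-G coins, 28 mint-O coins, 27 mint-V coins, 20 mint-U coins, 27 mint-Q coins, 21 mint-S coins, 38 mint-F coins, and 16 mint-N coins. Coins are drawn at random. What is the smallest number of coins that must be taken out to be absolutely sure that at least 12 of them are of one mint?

An adversary could hand out at most 11 coins per mint: 11 + 11 + 11 + 11 + 11 + 11 + 11 + 11 + 11 = 99 coins and still no mint has 12.
By pigeonhole, one more coin lands in a mint already at 11, so 100 draws are enough and 99 are not.

100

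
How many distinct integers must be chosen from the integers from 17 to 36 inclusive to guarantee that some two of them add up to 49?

13

A set avoiding the sum 49 can contain at most one of each pair {x, 49−x}, plus the 4 elements whose complement lies outside the range.
The integers 25, …, 36 (12 of them) are such a set: any two sum to at least 25+26 = 51 > 49.
Any 13th integer completes one of the 8 pairs, so 13 choices force a sum of 49.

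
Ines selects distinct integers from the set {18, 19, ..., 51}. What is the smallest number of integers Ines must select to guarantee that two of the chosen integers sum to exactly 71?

19

Two chosen integers sum to 71 exactly when both halves of some pair {x, 71−x} with 20 ≤ x ≤ 71−x ≤ 51 are chosen — 16 such pairs.
The remaining 2 elements (those with no distinct partner in range) can never complete a 71-sum, so the worst case takes all of them and one from each pair: 2 + 16 = 18.
The 19th integer has to be the second member of some pair, so 18 + 1 = 19.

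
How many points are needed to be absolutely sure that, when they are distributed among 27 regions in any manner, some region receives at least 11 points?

With 270 points one could put exactly 10 in each of the 27 regions, and no region would reach 11.
One more point must land in a region that already has 10, giving it 11.
So 27 × 10 + 1 = 271 points are required.

271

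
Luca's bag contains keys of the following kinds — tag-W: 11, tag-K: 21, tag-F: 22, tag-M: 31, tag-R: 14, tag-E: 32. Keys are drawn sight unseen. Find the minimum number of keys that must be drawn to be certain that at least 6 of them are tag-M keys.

106

In the worst case for collecting tag-M keys, every non-tag-M key comes out first.
There are 11 + 21 + 22 + 14 + 32 = 100 non-tag-M keys altogether.
After those, each further key must be tag-M, so 100 + 6 = 106 draws guarantee 6 tag-M keys.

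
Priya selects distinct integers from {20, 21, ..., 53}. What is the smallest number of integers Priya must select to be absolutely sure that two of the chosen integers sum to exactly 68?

21

A set avoiding the sum 68 can contain at most one of each pair {x, 68−x}, plus the 6 elements whose complement lies outside the range or equal to its own complement.
The integers 34, …, 53 (20 of them) are such a set: any two sum to at least 34+35 = 69 > 68.
Any 21st integer completes one of the 14 pairs, so 21 choices force a sum of 68.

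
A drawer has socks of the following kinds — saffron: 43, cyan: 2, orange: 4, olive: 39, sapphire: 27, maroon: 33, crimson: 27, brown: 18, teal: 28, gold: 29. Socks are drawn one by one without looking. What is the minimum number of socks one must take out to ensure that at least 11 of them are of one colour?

87

The 10 colours are the holes; the socks drawn are the pigeons.
To avoid 11 of any one colour, the worst case takes at most 10 of each colour, or every sock of a colour that has fewer than 10.
That gives 10 + 2 + 4 + 10 + 10 + 10 + 10 + 10 + 10 + 10 = 86 socks with no colour reaching 11.
The next sock forces some colour to 11, so 86 + 1 = 87.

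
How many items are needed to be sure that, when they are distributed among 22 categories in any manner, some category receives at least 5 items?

89

With 88 items one could put exactly 4 in each of the 22 categories, and no category would reach 5.
One more item must land in a category that already has 4, giving it 5.
So 22 × 4 + 1 = 89 items are required.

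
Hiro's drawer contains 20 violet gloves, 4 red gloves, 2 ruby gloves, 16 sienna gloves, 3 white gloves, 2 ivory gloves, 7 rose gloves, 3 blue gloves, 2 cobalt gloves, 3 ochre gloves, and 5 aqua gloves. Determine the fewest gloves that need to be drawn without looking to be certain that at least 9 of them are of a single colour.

By pigeonhole, put each drawn glove into a box by colour. The largest draw with every box below 9 takes min(count, 8) from each colour; colours with fewer than 8 contribute all they have.
Σ min(cᵢ, 8) = 8 + 4 + 2 + 8 + 3 + 2 + 7 + 3 + 2 + 3 + 5 = 47.
Draw number 47 + 1 = 48 must push one box to 9.

48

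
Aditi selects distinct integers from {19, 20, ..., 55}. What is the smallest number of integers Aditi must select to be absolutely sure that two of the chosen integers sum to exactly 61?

Two chosen integers sum to 61 exactly when both halves of some pair {x, 61−x} with 19 ≤ x ≤ 61−x ≤ 42 are chosen — 12 such pairs.
The remaining 13 elements (those with no distinct partner in range) can never complete a 61-sum, so the worst case takes all of them and one from each pair: 13 + 12 = 25.
The 26th integer has to be the second member of some pair, so 25 + 1 = 26.

26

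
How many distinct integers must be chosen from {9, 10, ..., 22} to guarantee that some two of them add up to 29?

9

Two chosen integers sum to 29 exactly when both halves of some pair {x, 29−x} with 9 ≤ x ≤ 29−x ≤ 20 are chosen — 6 such pairs.
The remaining 2 elements (those with no distinct partner in range) can never complete a 29-sum, so the worst case takes all of them and one from each pair: 2 + 6 = 8.
The 9th integer has to be the second member of some pair, so 8 + 1 = 9.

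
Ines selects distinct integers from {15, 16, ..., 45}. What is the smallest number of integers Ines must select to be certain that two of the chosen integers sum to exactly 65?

19

A set avoiding the sum 65 can contain at most one of each pair {x, 65−x}, plus the 5 elements whose complement lies outside the range.
The integers 15, …, 32 (18 of them) are such a set: any two sum to at least 15+16 = 31 and at most 31+32 = 63 < 65.
By pigeonhole, any 19th integer completes one of the 13 pairs, so 19 choices force a sum of 65.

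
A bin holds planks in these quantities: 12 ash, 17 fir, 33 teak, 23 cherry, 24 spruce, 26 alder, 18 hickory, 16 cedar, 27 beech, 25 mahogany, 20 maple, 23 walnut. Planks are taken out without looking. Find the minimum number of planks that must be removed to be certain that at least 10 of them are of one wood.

By the pigeonhole principle, the 12 woods are the holes; the planks drawn are the pigeons.
To avoid 10 of any one wood, the worst case takes at most 9 of each wood.
That gives 9 + 9 + 9 + 9 + 9 + 9 + 9 + 9 + 9 + 9 + 9 + 9 = 108 planks with no wood reaching 10.
The next plank forces some wood to 10, so 108 + 1 = 109.

109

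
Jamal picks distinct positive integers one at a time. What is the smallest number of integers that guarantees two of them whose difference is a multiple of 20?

Integers whose pairwise differences are multiples of 20 are exactly those sharing a remainder mod 20. By the pigeonhole principle, the 20 residue classes mod 20 are the pigeonholes.
With 20 integers one could put 1 in each residue class and have no class reach 2.
The 21st integer pushes some class to 2, so 20·1 + 1 = 21.

21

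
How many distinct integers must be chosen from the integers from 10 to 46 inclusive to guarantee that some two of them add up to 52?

A set avoiding the sum 52 can contain at most one of each pair {x, 52−x}, plus the 5 elements whose complement lies outside the range or equal to its own complement.
The integers 26, …, 46 (21 of them) are such a set: any two sum to at least 26+27 = 53 > 52.
By the pigeonhole principle, any 22nd integer completes one of the 16 pairs, so 22 choices force a sum of 52.

22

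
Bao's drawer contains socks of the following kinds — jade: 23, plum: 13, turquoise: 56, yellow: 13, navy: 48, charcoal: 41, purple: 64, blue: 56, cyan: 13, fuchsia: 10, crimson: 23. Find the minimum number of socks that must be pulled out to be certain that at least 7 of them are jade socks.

344

In the worst case for collecting jade socks, every non-jade sock comes out first.
There are 13 + 56 + 13 + 48 + 41 + 64 + 56 + 13 + 10 + 23 = 337 non-jade socks altogether.
After those, each further sock must be jade, so 337 + 7 = 344 draws guarantee 7 jade socks.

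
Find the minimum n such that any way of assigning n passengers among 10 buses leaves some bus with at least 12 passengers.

With 110 passengers one could put exactly 11 in each of the 10 buses, and no bus would reach 12.
One more passenger must land in a bus that already has 11, giving it 12.
So 10 × 11 + 1 = 111 passengers are required.

111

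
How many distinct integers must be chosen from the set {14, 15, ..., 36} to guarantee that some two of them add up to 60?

18

Two chosen integers sum to 60 exactly when both halves of some pair {x, 60−x} with 24 ≤ x ≤ 60−x ≤ 36 are chosen — 6 such pairs.
The remaining 11 elements (those with no distinct partner in range) can never complete a 60-sum, so the worst case takes all of them and one from each pair: 11 + 6 = 17.
The 18th integer has to be the second member of some pair, so 17 + 1 = 18.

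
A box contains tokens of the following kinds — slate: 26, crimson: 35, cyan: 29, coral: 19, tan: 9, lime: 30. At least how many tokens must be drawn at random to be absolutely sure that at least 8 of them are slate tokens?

In the worst case for collecting slate tokens, every non-slate token comes out first.
There are 35 + 29 + 19 + 9 + 30 = 122 non-slate tokens altogether.
After those, each further token must be slate, so 122 + 8 = 130 draws guarantee 8 slate tokens.

130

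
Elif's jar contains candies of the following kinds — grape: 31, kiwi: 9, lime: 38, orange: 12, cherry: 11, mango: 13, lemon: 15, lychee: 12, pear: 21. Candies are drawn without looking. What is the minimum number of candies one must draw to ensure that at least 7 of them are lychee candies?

157

In the worst case for collecting lychee candies, every non-lychee candy comes out first.
There are 31 + 9 + 38 + 12 + 11 + 13 + 15 + 21 = 150 non-lychee candies altogether.
After those, each further candy must be lychee, so 150 + 7 = 157 draws guarantee 7 lychee candies.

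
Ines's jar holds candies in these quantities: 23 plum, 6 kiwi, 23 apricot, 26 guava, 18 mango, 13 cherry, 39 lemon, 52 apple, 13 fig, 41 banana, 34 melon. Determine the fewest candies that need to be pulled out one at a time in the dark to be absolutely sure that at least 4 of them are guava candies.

266

In the worst case for collecting guava candies, every non-guava candy comes out first.
There are 23 + 6 + 23 + 18 + 13 + 39 + 52 + 13 + 41 + 34 = 262 non-guava candies altogether.
After those, each further candy must be guava, so 262 + 4 = 266 draws guarantee 4 guava candies.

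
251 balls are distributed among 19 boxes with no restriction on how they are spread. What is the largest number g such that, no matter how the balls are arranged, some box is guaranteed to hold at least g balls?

14

The 19 boxes are the holes and the 251 balls are the pigeons.
If every box held at most 13 balls, the total would be at most 19 × 13 = 247, which is less than 251.
So some box holds at least ⌈251/19⌉ = 14 balls.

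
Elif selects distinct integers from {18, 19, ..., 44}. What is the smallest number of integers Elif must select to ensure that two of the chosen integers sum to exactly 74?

21

Two chosen integers sum to 74 exactly when both halves of some pair {x, 74−x} with 30 ≤ x ≤ 74−x ≤ 44 are chosen — 7 such pairs.
The remaining 13 elements (those with no distinct partner in range) can never complete a 74-sum, so the worst case takes all of them and one from each pair: 13 + 7 = 20.
The 21st integer has to be the second member of some pair, so 20 + 1 = 21.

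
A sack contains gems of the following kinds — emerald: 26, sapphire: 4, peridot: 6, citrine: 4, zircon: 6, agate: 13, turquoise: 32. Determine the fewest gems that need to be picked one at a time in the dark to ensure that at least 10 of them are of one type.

By pigeonhole, put each drawn gem into a box by type. The largest draw with every box below 10 takes min(count, 9) from each type; types with fewer than 9 contribute all they have.
Σ min(cᵢ, 9) = 9 + 4 + 6 + 4 + 6 + 9 + 9 = 47.
Draw number 47 + 1 = 48 must push one box to 10.

48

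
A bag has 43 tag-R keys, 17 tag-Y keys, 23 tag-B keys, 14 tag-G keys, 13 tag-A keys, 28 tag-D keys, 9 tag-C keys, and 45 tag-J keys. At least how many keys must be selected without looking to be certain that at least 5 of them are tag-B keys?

In the worst case for collecting tag-B keys, every non-tag-B key comes out first.
There are 43 + 17 + 14 + 13 + 28 + 9 + 45 = 169 non-tag-B keys altogether.
After those, each further key must be tag-B, so 169 + 5 = 174 draws guarantee 5 tag-B keys.

174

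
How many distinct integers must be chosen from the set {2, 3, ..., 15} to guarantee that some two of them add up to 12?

A set avoiding the sum 12 can contain at most one of each pair {x, 12−x}, plus the 6 elements whose complement lies outside the range or equal to its own complement.
The integers 6, …, 15 (10 of them) are such a set: any two sum to at least 6+7 = 13 > 12.
Pigeonhole: any 11th integer completes one of the 4 pairs, so 11 choices force a sum of 12.

11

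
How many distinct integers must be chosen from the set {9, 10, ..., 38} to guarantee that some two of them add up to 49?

17

A set avoiding the sum 49 can contain at most one of each pair {x, 49−x}, plus the 2 elements whose complement lies outside the range.
The integers 9, …, 24 (16 of them) are such a set: any two sum to at least 9+10 = 19 and at most 23+24 = 47 < 49.
Pigeonhole: any 17th integer completes one of the 14 pairs, so 17 choices force a sum of 49.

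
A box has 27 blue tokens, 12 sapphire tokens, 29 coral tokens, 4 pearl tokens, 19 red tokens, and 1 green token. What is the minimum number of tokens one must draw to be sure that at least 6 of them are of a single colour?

26

The 6 colours are the holes; the tokens drawn are the pigeons.
To avoid 6 of any one colour, the worst case takes at most 5 of each colour, or every token of a colour that has fewer than 5.
That gives 5 + 5 + 5 + 4 + 5 + 1 = 25 tokens with no colour reaching 6.
The next token forces some colour to 6, so 25 + 1 = 26.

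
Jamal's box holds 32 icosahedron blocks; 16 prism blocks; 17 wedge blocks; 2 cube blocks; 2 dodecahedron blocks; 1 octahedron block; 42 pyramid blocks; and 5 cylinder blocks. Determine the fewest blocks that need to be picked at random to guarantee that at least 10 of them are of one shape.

Put each drawn block into a box by shape. The largest draw with every box below 10 takes min(count, 9) from each shape; shapes with fewer than 9 contribute all they have.
Σ min(cᵢ, 9) = 9 + 9 + 9 + 2 + 2 + 1 + 9 + 5 = 46.
Draw number 46 + 1 = 47 must push one box to 10.

47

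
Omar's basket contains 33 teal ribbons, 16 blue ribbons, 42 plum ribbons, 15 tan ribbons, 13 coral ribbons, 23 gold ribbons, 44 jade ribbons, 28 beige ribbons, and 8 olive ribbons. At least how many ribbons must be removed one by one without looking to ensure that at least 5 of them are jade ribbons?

183

In the worst case for collecting jade ribbons, every non-jade ribbon comes out first.
There are 33 + 16 + 42 + 15 + 13 + 23 + 28 + 8 = 178 non-jade ribbons altogether.
After those, each further ribbon must be jade, so 178 + 5 = 183 draws guarantee 5 jade ribbons.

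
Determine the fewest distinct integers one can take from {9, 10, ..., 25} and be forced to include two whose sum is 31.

A set avoiding the sum 31 can contain at most one of each pair {x, 31−x}, plus the 3 elements whose complement lies outside the range.
The integers 16, …, 25 (10 of them) are such a set: any two sum to at least 16+17 = 33 > 31.
Any 11th integer completes one of the 7 pairs, so 11 choices force a sum of 31.

11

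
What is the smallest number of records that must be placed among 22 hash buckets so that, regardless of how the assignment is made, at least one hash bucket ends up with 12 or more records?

243

With 242 records one could put exactly 11 in each of the 22 hash buckets, and no hash bucket would reach 12.
One more record must land in a hash bucket that already has 11, giving it 12.
So 22 × 11 + 1 = 243 records are required.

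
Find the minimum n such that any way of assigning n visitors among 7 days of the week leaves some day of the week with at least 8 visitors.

With 49 visitors one could put exactly 7 in each of the 7 days of the week, and no day of the week would reach 8.
One more visitor must land in a day of the week that already has 7, giving it 8.
So 7 × 7 + 1 = 50 visitors are required.

50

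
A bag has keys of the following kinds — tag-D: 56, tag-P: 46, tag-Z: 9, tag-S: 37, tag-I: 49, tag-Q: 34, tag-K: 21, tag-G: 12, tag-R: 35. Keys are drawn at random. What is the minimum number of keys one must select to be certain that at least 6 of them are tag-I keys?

In the worst case for collecting tag-I keys, every non-tag-I key comes out first.
There are 56 + 46 + 9 + 37 + 34 + 21 + 12 + 35 = 250 non-tag-I keys altogether.
After those, each further key must be tag-I, so 250 + 6 = 256 draws guarantee 6 tag-I keys.

256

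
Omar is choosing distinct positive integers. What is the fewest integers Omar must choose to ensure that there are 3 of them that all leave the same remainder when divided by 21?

By pigeonhole, the 21 residue classes mod 21 are the pigeonholes.
With 42 integers one could put 2 in each residue class and have no class reach 3.
The 43rd integer pushes some class to 3, so 21·2 + 1 = 43.

43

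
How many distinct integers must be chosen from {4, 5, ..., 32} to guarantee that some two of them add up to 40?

18

Two chosen integers sum to 40 exactly when both halves of some pair {x, 40−x} with 8 ≤ x ≤ 40−x ≤ 32 are chosen — 12 such pairs.
The remaining 5 elements (those with no distinct partner in range) can never complete a 40-sum, so the worst case takes all of them and one from each pair: 5 + 12 = 17.
Pigeonhole: the 18th integer has to be the second member of some pair, so 17 + 1 = 18.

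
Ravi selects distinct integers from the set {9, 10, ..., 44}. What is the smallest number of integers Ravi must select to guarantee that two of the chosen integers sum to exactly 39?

Group the elements by complementary pair {x, 39−x}: {9,30}, {10,29}, {11,28}, …, giving 11 two-element pairs and 14 integers whose partner 39−x falls outside [9,44].
By the pigeonhole principle, treating each of those 25 groups as a pigeonhole, one can pick one integer per group — 25 integers — with no two summing to 39.
The 26th integer lands in an occupied pair, forcing a sum of 39.

26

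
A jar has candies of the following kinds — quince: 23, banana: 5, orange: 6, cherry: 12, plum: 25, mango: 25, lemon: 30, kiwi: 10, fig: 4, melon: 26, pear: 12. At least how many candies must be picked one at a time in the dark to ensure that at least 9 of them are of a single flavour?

80

Put each drawn candy into a box by flavour. The largest draw with every box below 9 takes min(count, 8) from each flavour; flavours with fewer than 8 contribute all they have.
Σ min(cᵢ, 8) = 8 + 5 + 6 + 8 + 8 + 8 + 8 + 8 + 4 + 8 + 8 = 79.
Draw number 79 + 1 = 80 must push one box to 9.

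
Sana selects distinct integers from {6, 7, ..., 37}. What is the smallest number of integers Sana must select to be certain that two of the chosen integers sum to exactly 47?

A set avoiding the sum 47 can contain at most one of each pair {x, 47−x}, plus the 4 elements whose complement lies outside the range.
The integers 6, …, 23 (18 of them) are such a set: any two sum to at least 6+7 = 13 and at most 22+23 = 45 < 47.
Any 19th integer completes one of the 14 pairs, so 19 choices force a sum of 47.

19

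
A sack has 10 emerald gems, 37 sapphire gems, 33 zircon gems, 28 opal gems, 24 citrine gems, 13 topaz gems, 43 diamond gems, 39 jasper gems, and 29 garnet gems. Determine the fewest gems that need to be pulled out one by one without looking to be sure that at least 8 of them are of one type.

By the pigeonhole principle, the 9 types are the holes; the gems drawn are the pigeons.
To avoid 8 of any one type, the worst case takes at most 7 of each type.
That gives 7 + 7 + 7 + 7 + 7 + 7 + 7 + 7 + 7 = 63 gems with no type reaching 8.
The next gem forces some type to 8, so 63 + 1 = 64.

64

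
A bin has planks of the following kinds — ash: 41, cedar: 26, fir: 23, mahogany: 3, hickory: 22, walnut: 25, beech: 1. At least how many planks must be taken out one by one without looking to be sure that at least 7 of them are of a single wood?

35

By pigeonhole, put each drawn plank into a box by wood. The largest draw with every box below 7 takes min(count, 6) from each wood; woods with fewer than 6 contribute all they have.
Σ min(cᵢ, 6) = 6 + 6 + 6 + 3 + 6 + 6 + 1 = 34.
Draw number 34 + 1 = 35 must push one box to 7.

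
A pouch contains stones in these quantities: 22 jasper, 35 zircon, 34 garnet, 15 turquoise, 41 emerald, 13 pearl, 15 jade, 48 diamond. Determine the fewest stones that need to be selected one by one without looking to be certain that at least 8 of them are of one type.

57

The 8 types are the holes; the stones drawn are the pigeons.
To avoid 8 of any one type, the worst case takes at most 7 of each type.
That gives 7 + 7 + 7 + 7 + 7 + 7 + 7 + 7 = 56 stones with no type reaching 8.
The next stone forces some type to 8, so 56 + 1 = 57.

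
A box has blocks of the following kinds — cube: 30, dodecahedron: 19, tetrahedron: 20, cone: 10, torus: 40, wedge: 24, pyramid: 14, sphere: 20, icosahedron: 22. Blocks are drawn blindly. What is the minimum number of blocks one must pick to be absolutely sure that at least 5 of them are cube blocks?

In the worst case for collecting cube blocks, every non-cube block comes out first.
There are 19 + 20 + 10 + 40 + 24 + 14 + 20 + 22 = 169 non-cube blocks altogether.
After those, each further block must be cube, so 169 + 5 = 174 draws guarantee 5 cube blocks.

174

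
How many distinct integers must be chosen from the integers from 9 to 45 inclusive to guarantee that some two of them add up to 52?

Group the elements by complementary pair {x, 52−x}: {9,43}, {10,42}, {11,41}, …, giving 17 two-element pairs, the single value 26 (it cannot pair with itself since the integers are distinct), and 2 integers whose partner 52−x falls outside [9,45].
By the pigeonhole principle, treating each of those 20 groups as a pigeonhole, one can pick one integer per group — 20 integers — with no two summing to 52.
The 21st integer lands in an occupied pair, forcing a sum of 52.

21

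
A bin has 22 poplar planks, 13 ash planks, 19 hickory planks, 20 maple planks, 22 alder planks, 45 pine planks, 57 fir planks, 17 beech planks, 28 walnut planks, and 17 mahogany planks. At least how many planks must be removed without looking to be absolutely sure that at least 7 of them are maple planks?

247

In the worst case for collecting maple planks, every non-maple plank comes out first.
There are 22 + 13 + 19 + 22 + 45 + 57 + 17 + 28 + 17 = 240 non-maple planks altogether.
After those, each further plank must be maple, so 240 + 7 = 247 draws guarantee 7 maple planks.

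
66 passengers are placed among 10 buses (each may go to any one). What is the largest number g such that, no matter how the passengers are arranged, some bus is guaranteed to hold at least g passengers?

Pigeonhole: the 10 buses are the holes and the 66 passengers are the pigeons.
If every bus held at most 6 passengers, the total would be at most 10 × 6 = 60, which is less than 66.
So some bus holds at least ⌈66/10⌉ = 7 passengers.

7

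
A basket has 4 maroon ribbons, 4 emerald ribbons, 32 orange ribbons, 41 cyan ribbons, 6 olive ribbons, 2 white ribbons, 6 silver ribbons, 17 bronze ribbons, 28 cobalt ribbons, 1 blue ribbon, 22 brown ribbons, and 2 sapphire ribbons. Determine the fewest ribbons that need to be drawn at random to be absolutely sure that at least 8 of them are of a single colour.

61

Put each drawn ribbon into a box by colour. The largest draw with every box below 8 takes min(count, 7) from each colour; colours with fewer than 7 contribute all they have.
Σ min(cᵢ, 7) = 4 + 4 + 7 + 7 + 6 + 2 + 6 + 7 + 7 + 1 + 7 + 2 = 60.
Draw number 60 + 1 = 61 must push one box to 8.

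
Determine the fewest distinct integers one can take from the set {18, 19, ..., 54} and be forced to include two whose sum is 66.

Two chosen integers sum to 66 exactly when both halves of some pair {x, 66−x} with 18 ≤ x ≤ 66−x ≤ 48 are chosen — 15 such pairs.
The remaining 7 elements (those with no distinct partner in range) can never complete a 66-sum, so the worst case takes all of them and one from each pair: 7 + 15 = 22.
By pigeonhole, the 23rd integer has to be the second member of some pair, so 22 + 1 = 23.

23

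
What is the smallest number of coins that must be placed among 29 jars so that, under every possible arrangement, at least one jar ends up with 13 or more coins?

With 348 coins one could put exactly 12 in each of the 29 jars, and no jar would reach 13.
Pigeonhole: one more coin must land in a jar that already has 12, giving it 13.
So 29 × 12 + 1 = 349 coins are required.

349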